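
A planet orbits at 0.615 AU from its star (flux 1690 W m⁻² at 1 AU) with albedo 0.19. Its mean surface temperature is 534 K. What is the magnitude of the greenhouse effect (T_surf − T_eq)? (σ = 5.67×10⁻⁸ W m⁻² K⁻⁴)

S = 1690/0.615² = 4468 W m⁻².
T_eq = [S(1−A)/(4σ)]^(1/4) = [4468×0.81/(4×5.67×10⁻⁸)]^(1/4) = 355.4 K.
ΔT = T_surf − T_eq = 534 − 355.4.

ΔT ≈ 178.6 K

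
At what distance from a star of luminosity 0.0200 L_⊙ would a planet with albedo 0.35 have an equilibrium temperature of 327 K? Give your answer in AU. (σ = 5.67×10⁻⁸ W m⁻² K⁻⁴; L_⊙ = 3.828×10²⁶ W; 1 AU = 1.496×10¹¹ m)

L = 0.0200 × 3.828×10²⁶ = 7.66×10²⁴ W.
From T_eq⁴ = L(1−A)/(16πσd²): d = √[L(1−A)/(16πσT_eq⁴)].
d = √[7.66×10²⁴ × 0.65 / (16π × 5.67×10⁻⁸ × (327)⁴)] = 1.24×10¹⁰ m = 0.0826 AU.

d ≈ 0.0826 AU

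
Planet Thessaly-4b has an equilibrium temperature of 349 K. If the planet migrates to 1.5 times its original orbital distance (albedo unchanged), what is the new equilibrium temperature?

T_eq ≈ 285 K

T_eq ∝ L^(1/4) · d^(−1/2).
T′ = 349 / 1.5^(1/2) = 285 K.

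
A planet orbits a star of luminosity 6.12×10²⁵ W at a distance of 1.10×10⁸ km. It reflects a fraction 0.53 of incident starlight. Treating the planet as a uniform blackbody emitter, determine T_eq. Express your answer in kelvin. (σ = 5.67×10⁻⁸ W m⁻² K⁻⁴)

T_eq ≈ 170 K

d = 1.10×10⁸ km = 1.10×10¹¹ m.
Flux: S = L/(4πd²) = 6.12×10²⁵/(4π×(1.10×10¹¹)²) = 402 W m⁻².
Energy balance: absorbed = emitted ⇒ πR²·S(1−A) = 4πR²·σT_eq⁴, so T_eq⁴ = S(1−A)/(4σ).
T_eq = [402 × 0.47 / (4 × 5.67×10⁻⁸)]^(1/4) = (8.34×10⁸)^(1/4) = 170 K.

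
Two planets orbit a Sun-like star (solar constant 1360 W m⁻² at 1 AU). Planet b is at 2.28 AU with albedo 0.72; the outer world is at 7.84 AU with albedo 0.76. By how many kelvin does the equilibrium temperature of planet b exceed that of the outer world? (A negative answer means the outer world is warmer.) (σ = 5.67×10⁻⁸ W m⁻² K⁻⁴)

T_eq = [S₀(1−A)/(4σd²)]^(1/4), so T ∝ (1−A)^(1/4) / √d.
T₁ = [1360×0.28/(4×5.67×10⁻⁸×2.28²)]^(1/4) = 134.06 K.
T₂ = [1360×0.24/(4×5.67×10⁻⁸×7.84²)]^(1/4) = 69.56 K.

ΔT ≈ 64.5 K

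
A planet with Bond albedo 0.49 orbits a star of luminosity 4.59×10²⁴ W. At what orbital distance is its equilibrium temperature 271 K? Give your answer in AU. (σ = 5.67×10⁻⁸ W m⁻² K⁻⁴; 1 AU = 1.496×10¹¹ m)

From T_eq⁴ = L(1−A)/(16πσd²): d = √[L(1−A)/(16πσT_eq⁴)].
d = √[4.59×10²⁴ × 0.51 / (16π × 5.67×10⁻⁸ × (271)⁴)] = 1.23×10¹⁰ m = 0.0825 AU.

d ≈ 0.0825 AU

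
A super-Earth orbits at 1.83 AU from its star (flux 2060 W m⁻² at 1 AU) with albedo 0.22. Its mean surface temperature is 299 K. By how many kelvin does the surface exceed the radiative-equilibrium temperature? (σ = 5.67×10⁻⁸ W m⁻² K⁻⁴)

S = 2060/1.83² = 615.1 W m⁻².
T_eq = [S(1−A)/(4σ)]^(1/4) = [615.1×0.78/(4×5.67×10⁻⁸)]^(1/4) = 214.5 K.
ΔT = T_surf − T_eq = 299 − 214.5.

ΔT ≈ 84.5 K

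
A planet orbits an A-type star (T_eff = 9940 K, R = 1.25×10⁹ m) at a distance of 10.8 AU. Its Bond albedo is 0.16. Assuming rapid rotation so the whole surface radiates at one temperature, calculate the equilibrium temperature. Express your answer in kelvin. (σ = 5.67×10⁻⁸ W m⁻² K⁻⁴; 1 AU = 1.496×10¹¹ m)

T_eq ≈ 187 K

d = 10.8 AU = 1.62×10¹² m.
L = 4πR_⋆²σT_⋆⁴ = 4π(1.25×10⁹)² × 5.67×10⁻⁸ × (9940)⁴ = 1.09×10²⁸ W.
S = L/(4πd²) = 331 W m⁻².
Energy balance: absorbed = emitted ⇒ πR²·S(1−A) = 4πR²·σT_eq⁴, so T_eq⁴ = S(1−A)/(4σ).
T_eq = [331 × 0.84 / (4 × 5.67×10⁻⁸)]^(1/4) = (1.23×10⁹)^(1/4) = 187 K.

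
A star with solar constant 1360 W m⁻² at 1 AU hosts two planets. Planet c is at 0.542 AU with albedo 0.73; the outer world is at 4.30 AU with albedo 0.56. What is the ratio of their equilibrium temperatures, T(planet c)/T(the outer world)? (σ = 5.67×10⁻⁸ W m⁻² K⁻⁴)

T_eq = [S₀(1−A)/(4σd²)]^(1/4), so T ∝ (1−A)^(1/4) / √d.
T₁ = [1360×0.27/(4×5.67×10⁻⁸×0.542²)]^(1/4) = 272.47 K.
T₂ = [1360×0.44/(4×5.67×10⁻⁸×4.30²)]^(1/4) = 109.30 K.

T₁/T₂ ≈ 2.493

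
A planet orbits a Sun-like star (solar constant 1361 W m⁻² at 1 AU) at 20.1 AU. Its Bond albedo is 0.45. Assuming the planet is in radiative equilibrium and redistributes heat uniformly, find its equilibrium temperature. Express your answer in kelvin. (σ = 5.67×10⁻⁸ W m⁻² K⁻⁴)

T_eq ≈ 53.5 K

Flux at 20.1 AU: S = 1361/20.1² = 3.37 W m⁻².
Energy balance: absorbed = emitted ⇒ πR²·S(1−A) = 4πR²·σT_eq⁴, so T_eq⁴ = S(1−A)/(4σ).
T_eq = [3.37 × 0.55 / (4 × 5.67×10⁻⁸)]^(1/4) = (8.17×10⁶)^(1/4) = 53.5 K.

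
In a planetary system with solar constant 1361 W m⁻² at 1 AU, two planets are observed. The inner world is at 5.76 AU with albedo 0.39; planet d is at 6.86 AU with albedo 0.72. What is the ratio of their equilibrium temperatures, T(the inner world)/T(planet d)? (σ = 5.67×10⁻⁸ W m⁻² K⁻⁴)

T₁/T₂ ≈ 1.326

T_eq = [S₀(1−A)/(4σd²)]^(1/4), so T ∝ (1−A)^(1/4) / √d.
T₁ = [1361×0.61/(4×5.67×10⁻⁸×5.76²)]^(1/4) = 102.49 K.
T₂ = [1361×0.28/(4×5.67×10⁻⁸×6.86²)]^(1/4) = 77.30 K.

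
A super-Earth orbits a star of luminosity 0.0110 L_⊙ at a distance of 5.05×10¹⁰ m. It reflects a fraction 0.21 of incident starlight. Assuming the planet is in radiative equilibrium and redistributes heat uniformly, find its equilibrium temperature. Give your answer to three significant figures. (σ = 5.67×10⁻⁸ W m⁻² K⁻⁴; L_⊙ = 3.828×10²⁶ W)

L = 0.0110 × 3.828×10²⁶ = 4.21×10²⁴ W.
Flux: S = L/(4πd²) = 4.21×10²⁴/(4π×(5.05×10¹⁰)²) = 131 W m⁻².
Energy balance: absorbed = emitted ⇒ πR²·S(1−A) = 4πR²·σT_eq⁴, so T_eq⁴ = S(1−A)/(4σ).
T_eq = [131 × 0.79 / (4 × 5.67×10⁻⁸)]^(1/4) = (4.58×10⁸)^(1/4) = 146 K.

T_eq ≈ 146 K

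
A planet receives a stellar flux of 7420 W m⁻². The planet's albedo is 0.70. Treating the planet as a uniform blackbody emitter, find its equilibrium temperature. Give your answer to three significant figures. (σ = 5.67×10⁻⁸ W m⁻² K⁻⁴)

T_eq ≈ 315 K

Energy balance: absorbed = emitted ⇒ πR²·S(1−A) = 4πR²·σT_eq⁴, so T_eq⁴ = S(1−A)/(4σ).
T_eq = [7420 × 0.30 / (4 × 5.67×10⁻⁸)]^(1/4) = (9.81×10⁹)^(1/4) = 315 K.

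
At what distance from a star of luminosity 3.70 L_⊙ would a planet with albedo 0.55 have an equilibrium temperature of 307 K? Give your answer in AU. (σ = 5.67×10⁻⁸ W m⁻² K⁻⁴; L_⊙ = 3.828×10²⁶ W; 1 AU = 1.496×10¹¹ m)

L = 3.70 × 3.828×10²⁶ = 1.42×10²⁷ W.
From T_eq⁴ = L(1−A)/(16πσd²): d = √[L(1−A)/(16πσT_eq⁴)].
d = √[1.42×10²⁷ × 0.45 / (16π × 5.67×10⁻⁸ × (307)⁴)] = 1.59×10¹¹ m = 1.06 AU.

d ≈ 1.06 AU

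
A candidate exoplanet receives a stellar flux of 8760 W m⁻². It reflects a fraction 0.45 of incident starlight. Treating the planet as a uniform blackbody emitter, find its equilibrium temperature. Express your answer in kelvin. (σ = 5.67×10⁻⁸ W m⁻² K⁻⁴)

T_eq ≈ 382 K

Energy balance: absorbed = emitted ⇒ πR²·S(1−A) = 4πR²·σT_eq⁴, so T_eq⁴ = S(1−A)/(4σ).
T_eq = [8760 × 0.55 / (4 × 5.67×10⁻⁸)]^(1/4) = (2.12×10¹⁰)^(1/4) = 382 K.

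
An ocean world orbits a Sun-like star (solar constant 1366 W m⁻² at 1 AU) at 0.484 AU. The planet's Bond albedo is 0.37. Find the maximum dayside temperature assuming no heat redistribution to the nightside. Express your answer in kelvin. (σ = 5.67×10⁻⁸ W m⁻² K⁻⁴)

T_ss ≈ 505 K

Flux at 0.484 AU: S = 1366/0.484² = 5830 W m⁻².
With no redistribution each surface element balances locally: S(1−A) = σT⁴.
T = [5830 × 0.63 / 5.67×10⁻⁸]^(1/4) = (6.48×10¹⁰)^(1/4) = 505 K.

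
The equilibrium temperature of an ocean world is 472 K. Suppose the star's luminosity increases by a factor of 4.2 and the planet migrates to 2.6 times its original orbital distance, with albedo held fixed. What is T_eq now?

T_eq ∝ L^(1/4) · d^(−1/2).
T′ = 472 × 4.2^(1/4) / 2.6^(1/2) = 419 K.

T_eq ≈ 419 K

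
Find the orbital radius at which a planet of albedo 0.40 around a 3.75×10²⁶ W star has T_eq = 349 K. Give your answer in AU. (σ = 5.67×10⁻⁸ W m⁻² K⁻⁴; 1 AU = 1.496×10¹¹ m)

d ≈ 0.488 AU

From T_eq⁴ = L(1−A)/(16πσd²): d = √[L(1−A)/(16πσT_eq⁴)].
d = √[3.75×10²⁶ × 0.60 / (16π × 5.67×10⁻⁸ × (349)⁴)] = 7.29×10¹⁰ m = 0.488 AU.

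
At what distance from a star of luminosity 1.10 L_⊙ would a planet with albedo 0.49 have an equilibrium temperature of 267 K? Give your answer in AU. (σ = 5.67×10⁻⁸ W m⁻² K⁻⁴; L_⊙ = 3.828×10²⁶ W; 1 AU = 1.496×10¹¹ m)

L = 1.10 × 3.828×10²⁶ = 4.21×10²⁶ W.
From T_eq⁴ = L(1−A)/(16πσd²): d = √[L(1−A)/(16πσT_eq⁴)].
d = √[4.21×10²⁶ × 0.51 / (16π × 5.67×10⁻⁸ × (267)⁴)] = 1.22×10¹¹ m = 0.814 AU.

d ≈ 0.814 AU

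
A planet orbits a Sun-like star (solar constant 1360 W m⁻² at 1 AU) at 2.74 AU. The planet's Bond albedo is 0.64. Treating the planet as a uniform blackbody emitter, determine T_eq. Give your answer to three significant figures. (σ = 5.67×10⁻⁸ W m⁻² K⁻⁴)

Flux at 2.74 AU: S = 1360/2.74² = 181 W m⁻².
Energy balance: absorbed = emitted ⇒ πR²·S(1−A) = 4πR²·σT_eq⁴, so T_eq⁴ = S(1−A)/(4σ).
T_eq = [181 × 0.36 / (4 × 5.67×10⁻⁸)]^(1/4) = (2.88×10⁸)^(1/4) = 130 K.

T_eq ≈ 130 K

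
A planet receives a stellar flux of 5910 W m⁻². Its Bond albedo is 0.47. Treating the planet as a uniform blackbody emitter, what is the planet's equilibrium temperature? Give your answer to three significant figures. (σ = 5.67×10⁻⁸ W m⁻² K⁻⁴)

T_eq ≈ 343 K

Energy balance: absorbed = emitted ⇒ πR²·S(1−A) = 4πR²·σT_eq⁴, so T_eq⁴ = S(1−A)/(4σ).
T_eq = [5910 × 0.53 / (4 × 5.67×10⁻⁸)]^(1/4) = (1.38×10¹⁰)^(1/4) = 343 K.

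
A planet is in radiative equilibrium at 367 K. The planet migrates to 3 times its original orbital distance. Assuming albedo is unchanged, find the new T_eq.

T_eq ∝ L^(1/4) · d^(−1/2).
T′ = 367 / 3^(1/2) = 212 K.

T_eq ≈ 212 K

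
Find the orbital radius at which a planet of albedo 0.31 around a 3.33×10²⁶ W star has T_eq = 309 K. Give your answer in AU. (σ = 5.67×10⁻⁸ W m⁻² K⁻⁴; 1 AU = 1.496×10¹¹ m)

From T_eq⁴ = L(1−A)/(16πσd²): d = √[L(1−A)/(16πσT_eq⁴)].
d = √[3.33×10²⁶ × 0.69 / (16π × 5.67×10⁻⁸ × (309)⁴)] = 9.40×10¹⁰ m = 0.629 AU.

d ≈ 0.629 AU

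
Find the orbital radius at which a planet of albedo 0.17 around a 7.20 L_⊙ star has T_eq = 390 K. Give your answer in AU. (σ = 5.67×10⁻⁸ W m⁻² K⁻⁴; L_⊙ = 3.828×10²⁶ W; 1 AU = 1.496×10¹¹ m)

L = 7.20 × 3.828×10²⁶ = 2.76×10²⁷ W.
From T_eq⁴ = L(1−A)/(16πσd²): d = √[L(1−A)/(16πσT_eq⁴)].
d = √[2.76×10²⁷ × 0.83 / (16π × 5.67×10⁻⁸ × (390)⁴)] = 1.86×10¹¹ m = 1.25 AU.

d ≈ 1.25 AU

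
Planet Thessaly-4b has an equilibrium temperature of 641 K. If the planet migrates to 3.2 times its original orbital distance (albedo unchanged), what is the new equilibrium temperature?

T_eq ∝ L^(1/4) · d^(−1/2).
T′ = 641 / 3.2^(1/2) = 358 K.

T_eq ≈ 358 K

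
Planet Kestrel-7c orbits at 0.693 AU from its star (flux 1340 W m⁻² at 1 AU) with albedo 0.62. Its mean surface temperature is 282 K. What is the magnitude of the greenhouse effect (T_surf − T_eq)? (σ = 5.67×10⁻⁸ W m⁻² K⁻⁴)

S = 1340/0.693² = 2790 W m⁻².
T_eq = [S(1−A)/(4σ)]^(1/4) = [2790×0.38/(4×5.67×10⁻⁸)]^(1/4) = 261.5 K.
ΔT = T_surf − T_eq = 282 − 261.5.

ΔT ≈ 20.5 K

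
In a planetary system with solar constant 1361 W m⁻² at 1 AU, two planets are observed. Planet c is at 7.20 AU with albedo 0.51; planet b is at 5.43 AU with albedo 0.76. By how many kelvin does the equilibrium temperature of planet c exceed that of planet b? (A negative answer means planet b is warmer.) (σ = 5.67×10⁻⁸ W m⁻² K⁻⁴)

T_eq = [S₀(1−A)/(4σd²)]^(1/4), so T ∝ (1−A)^(1/4) / √d.
T₁ = [1361×0.49/(4×5.67×10⁻⁸×7.20²)]^(1/4) = 86.78 K.
T₂ = [1361×0.24/(4×5.67×10⁻⁸×5.43²)]^(1/4) = 83.60 K.

ΔT ≈ 3.2 K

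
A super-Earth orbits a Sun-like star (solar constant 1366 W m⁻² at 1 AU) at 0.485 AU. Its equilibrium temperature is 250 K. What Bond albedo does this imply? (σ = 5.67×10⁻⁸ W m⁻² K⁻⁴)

Flux at 0.485 AU: S = 1366/0.485² = 5810 W m⁻².
From T_eq⁴ = S(1−A)/(4σ): 1−A = 4σT_eq⁴/S.
1−A = 4 × 5.67×10⁻⁸ × (250)⁴ / 5810 = 0.153.

A ≈ 0.85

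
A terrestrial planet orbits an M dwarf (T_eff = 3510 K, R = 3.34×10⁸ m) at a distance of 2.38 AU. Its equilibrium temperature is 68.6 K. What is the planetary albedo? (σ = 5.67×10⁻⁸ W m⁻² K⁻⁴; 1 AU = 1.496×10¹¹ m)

A ≈ 0.34

d = 2.38 AU = 3.56×10¹¹ m.
L = 4πR_⋆²σT_⋆⁴ = 4π(3.34×10⁸)² × 5.67×10⁻⁸ × (3510)⁴ = 1.21×10²⁵ W.
S = L/(4πd²) = 7.57 W m⁻².
From T_eq⁴ = S(1−A)/(4σ): 1−A = 4σT_eq⁴/S.
1−A = 4 × 5.67×10⁻⁸ × (68.6)⁴ / 7.57 = 0.663.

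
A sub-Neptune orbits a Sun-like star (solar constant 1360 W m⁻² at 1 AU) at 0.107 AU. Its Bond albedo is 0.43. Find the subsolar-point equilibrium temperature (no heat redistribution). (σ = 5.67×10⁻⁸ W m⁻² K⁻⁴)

T_ss ≈ 1050 K

Flux at 0.107 AU: S = 1360/0.107² = 1.19×10⁵ W m⁻².
At the subsolar point the surface absorbs S(1−A) and emits σT⁴ per unit area — no factor of 4, since only the local patch is in balance.
T = [1.19×10⁵ × 0.57 / 5.67×10⁻⁸]^(1/4) = (1.19×10¹²)^(1/4) = 1050 K.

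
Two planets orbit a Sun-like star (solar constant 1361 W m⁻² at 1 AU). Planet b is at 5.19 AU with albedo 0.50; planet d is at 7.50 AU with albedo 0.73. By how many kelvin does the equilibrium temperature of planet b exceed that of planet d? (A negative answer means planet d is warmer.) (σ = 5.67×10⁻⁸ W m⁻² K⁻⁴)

ΔT ≈ 29.5 K

T_eq = [S₀(1−A)/(4σd²)]^(1/4), so T ∝ (1−A)^(1/4) / √d.
T₁ = [1361×0.50/(4×5.67×10⁻⁸×5.19²)]^(1/4) = 102.73 K.
T₂ = [1361×0.27/(4×5.67×10⁻⁸×7.50²)]^(1/4) = 73.26 K.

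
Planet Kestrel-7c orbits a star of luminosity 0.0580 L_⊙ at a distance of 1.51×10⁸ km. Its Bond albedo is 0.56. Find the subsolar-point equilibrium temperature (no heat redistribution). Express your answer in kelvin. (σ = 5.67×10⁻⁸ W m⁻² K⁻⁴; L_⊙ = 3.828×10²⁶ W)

T_ss ≈ 157 K

d = 1.51×10⁸ km = 1.51×10¹¹ m.
L = 0.0580 × 3.828×10²⁶ = 2.22×10²⁵ W.
Flux: S = L/(4πd²) = 2.22×10²⁵/(4π×(1.51×10¹¹)²) = 77.5 W m⁻².
At the subsolar point the surface absorbs S(1−A) and emits σT⁴ per unit area — no factor of 4, since only the local patch is in balance.
T = [77.5 × 0.44 / 5.67×10⁻⁸]^(1/4) = (6.01×10⁸)^(1/4) = 157 K.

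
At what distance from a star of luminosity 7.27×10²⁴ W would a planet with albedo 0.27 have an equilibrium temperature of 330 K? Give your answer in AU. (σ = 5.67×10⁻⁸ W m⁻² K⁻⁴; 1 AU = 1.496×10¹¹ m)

From T_eq⁴ = L(1−A)/(16πσd²): d = √[L(1−A)/(16πσT_eq⁴)].
d = √[7.27×10²⁴ × 0.73 / (16π × 5.67×10⁻⁸ × (330)⁴)] = 1.25×10¹⁰ m = 0.0838 AU.

d ≈ 0.0838 AU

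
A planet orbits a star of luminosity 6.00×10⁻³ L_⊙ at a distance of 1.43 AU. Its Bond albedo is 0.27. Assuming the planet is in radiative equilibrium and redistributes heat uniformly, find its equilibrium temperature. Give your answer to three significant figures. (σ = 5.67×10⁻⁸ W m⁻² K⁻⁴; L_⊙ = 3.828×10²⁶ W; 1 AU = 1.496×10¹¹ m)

d = 1.43 AU = 2.14×10¹¹ m.
L = 6.00×10⁻³ × 3.828×10²⁶ = 2.30×10²⁴ W.
Flux: S = L/(4πd²) = 2.30×10²⁴/(4π×(2.14×10¹¹)²) = 3.99 W m⁻².
Energy balance: absorbed = emitted ⇒ πR²·S(1−A) = 4πR²·σT_eq⁴, so T_eq⁴ = S(1−A)/(4σ).
T_eq = [3.99 × 0.73 / (4 × 5.67×10⁻⁸)]^(1/4) = (1.29×10⁷)^(1/4) = 59.9 K.

T_eq ≈ 59.9 K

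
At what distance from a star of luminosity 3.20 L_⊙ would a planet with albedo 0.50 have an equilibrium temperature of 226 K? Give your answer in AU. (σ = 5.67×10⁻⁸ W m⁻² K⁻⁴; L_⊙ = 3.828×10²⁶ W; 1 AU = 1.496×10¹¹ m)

L = 3.20 × 3.828×10²⁶ = 1.22×10²⁷ W.
From T_eq⁴ = L(1−A)/(16πσd²): d = √[L(1−A)/(16πσT_eq⁴)].
d = √[1.22×10²⁷ × 0.50 / (16π × 5.67×10⁻⁸ × (226)⁴)] = 2.87×10¹¹ m = 1.92 AU.

d ≈ 1.92 AU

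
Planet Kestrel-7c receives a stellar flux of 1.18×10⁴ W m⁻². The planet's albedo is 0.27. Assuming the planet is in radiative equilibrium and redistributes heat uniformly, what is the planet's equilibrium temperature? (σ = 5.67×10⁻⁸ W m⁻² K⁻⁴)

Energy balance: absorbed = emitted ⇒ πR²·S(1−A) = 4πR²·σT_eq⁴, so T_eq⁴ = S(1−A)/(4σ).
T_eq = [1.18×10⁴ × 0.73 / (4 × 5.67×10⁻⁸)]^(1/4) = (3.80×10¹⁰)^(1/4) = 441 K.

T_eq ≈ 441 K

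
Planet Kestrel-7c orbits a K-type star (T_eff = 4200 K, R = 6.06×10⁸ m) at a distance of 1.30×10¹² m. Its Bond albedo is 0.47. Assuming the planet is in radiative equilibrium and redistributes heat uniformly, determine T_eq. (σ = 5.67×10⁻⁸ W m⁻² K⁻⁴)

L = 4πR_⋆²σT_⋆⁴ = 4π(6.06×10⁸)² × 5.67×10⁻⁸ × (4200)⁴ = 8.14×10²⁵ W.
S = L/(4πd²) = 3.83 W m⁻².
Energy balance: absorbed = emitted ⇒ πR²·S(1−A) = 4πR²·σT_eq⁴, so T_eq⁴ = S(1−A)/(4σ).
T_eq = [3.83 × 0.53 / (4 × 5.67×10⁻⁸)]^(1/4) = (8.96×10⁶)^(1/4) = 54.7 K.

T_eq ≈ 54.7 K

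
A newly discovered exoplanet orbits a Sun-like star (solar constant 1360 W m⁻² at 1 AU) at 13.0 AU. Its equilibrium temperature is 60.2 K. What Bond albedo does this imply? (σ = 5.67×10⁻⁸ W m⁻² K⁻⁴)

A ≈ 0.63

Flux at 13.0 AU: S = 1360/13.0² = 8.05 W m⁻².
From T_eq⁴ = S(1−A)/(4σ): 1−A = 4σT_eq⁴/S.
1−A = 4 × 5.67×10⁻⁸ × (60.2)⁴ / 8.05 = 0.370.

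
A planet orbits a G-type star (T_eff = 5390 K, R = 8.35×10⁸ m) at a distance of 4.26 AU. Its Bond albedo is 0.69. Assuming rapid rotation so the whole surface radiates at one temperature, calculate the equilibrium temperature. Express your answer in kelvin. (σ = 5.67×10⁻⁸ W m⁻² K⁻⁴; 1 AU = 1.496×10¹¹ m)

T_eq ≈ 103 K

d = 4.26 AU = 6.37×10¹¹ m.
L = 4πR_⋆²σT_⋆⁴ = 4π(8.35×10⁸)² × 5.67×10⁻⁸ × (5390)⁴ = 4.19×10²⁶ W.
S = L/(4πd²) = 82.2 W m⁻².
Energy balance: absorbed = emitted ⇒ πR²·S(1−A) = 4πR²·σT_eq⁴, so T_eq⁴ = S(1−A)/(4σ).
T_eq = [82.2 × 0.31 / (4 × 5.67×10⁻⁸)]^(1/4) = (1.12×10⁸)^(1/4) = 103 K.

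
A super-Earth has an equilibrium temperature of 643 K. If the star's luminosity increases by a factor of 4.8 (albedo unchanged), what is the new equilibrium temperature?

T_eq ≈ 952 K

T_eq ∝ L^(1/4) · d^(−1/2).
T′ = 643 × 4.8^(1/4) = 952 K.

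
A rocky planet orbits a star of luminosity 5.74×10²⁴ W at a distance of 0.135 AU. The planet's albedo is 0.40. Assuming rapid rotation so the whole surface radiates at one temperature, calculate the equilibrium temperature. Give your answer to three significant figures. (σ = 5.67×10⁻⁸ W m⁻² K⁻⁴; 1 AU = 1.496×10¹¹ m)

d = 0.135 AU = 2.02×10¹⁰ m.
Flux: S = L/(4πd²) = 5.74×10²⁴/(4π×(2.02×10¹⁰)²) = 1120 W m⁻².
Energy balance: absorbed = emitted ⇒ πR²·S(1−A) = 4πR²·σT_eq⁴, so T_eq⁴ = S(1−A)/(4σ).
T_eq = [1120 × 0.60 / (4 × 5.67×10⁻⁸)]^(1/4) = (2.96×10⁹)^(1/4) = 233 K.

T_eq ≈ 233 K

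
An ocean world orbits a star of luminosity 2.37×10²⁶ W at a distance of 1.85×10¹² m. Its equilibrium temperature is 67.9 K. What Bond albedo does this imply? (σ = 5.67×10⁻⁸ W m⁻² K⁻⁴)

A ≈ 0.13

Flux: S = L/(4πd²) = 2.37×10²⁶/(4π×(1.85×10¹²)²) = 5.51 W m⁻².
From T_eq⁴ = S(1−A)/(4σ): 1−A = 4σT_eq⁴/S.
1−A = 4 × 5.67×10⁻⁸ × (67.9)⁴ / 5.51 = 0.875.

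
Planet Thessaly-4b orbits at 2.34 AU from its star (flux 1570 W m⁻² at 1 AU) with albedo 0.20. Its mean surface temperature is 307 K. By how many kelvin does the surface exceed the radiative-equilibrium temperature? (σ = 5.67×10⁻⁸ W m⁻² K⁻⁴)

S = 1570/2.34² = 286.7 W m⁻².
T_eq = [S(1−A)/(4σ)]^(1/4) = [286.7×0.80/(4×5.67×10⁻⁸)]^(1/4) = 178.3 K.
ΔT = T_surf − T_eq = 307 − 178.3.

ΔT ≈ 128.7 K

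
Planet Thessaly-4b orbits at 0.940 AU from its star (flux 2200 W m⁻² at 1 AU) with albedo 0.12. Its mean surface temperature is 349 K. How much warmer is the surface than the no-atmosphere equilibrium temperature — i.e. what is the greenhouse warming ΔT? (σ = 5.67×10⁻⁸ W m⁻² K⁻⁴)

S = 2200/0.940² = 2490 W m⁻².
T_eq = [S(1−A)/(4σ)]^(1/4) = [2490×0.88/(4×5.67×10⁻⁸)]^(1/4) = 313.5 K.
ΔT = T_surf − T_eq = 349 − 313.5.

ΔT ≈ 35.5 K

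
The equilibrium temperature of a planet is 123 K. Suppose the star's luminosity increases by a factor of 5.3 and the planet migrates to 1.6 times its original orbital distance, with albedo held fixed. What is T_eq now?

T_eq ∝ L^(1/4) · d^(−1/2).
T′ = 123 × 5.3^(1/4) / 1.6^(1/2) = 148 K.

T_eq ≈ 148 K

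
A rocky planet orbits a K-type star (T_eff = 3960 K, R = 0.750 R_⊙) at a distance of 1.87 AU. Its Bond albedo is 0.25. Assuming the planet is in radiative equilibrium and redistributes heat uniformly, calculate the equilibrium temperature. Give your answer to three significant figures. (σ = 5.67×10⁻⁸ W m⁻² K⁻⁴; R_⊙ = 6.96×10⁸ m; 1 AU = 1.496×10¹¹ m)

T_eq ≈ 113 K

R_⋆ = 0.750 × 6.96×10⁸ = 5.22×10⁸ m.
d = 1.87 AU = 2.80×10¹¹ m.
L = 4πR_⋆²σT_⋆⁴ = 4π(5.22×10⁸)² × 5.67×10⁻⁸ × (3960)⁴ = 4.77×10²⁵ W.
S = L/(4πd²) = 48.5 W m⁻².
Energy balance: absorbed = emitted ⇒ πR²·S(1−A) = 4πR²·σT_eq⁴, so T_eq⁴ = S(1−A)/(4σ).
T_eq = [48.5 × 0.75 / (4 × 5.67×10⁻⁸)]^(1/4) = (1.61×10⁸)^(1/4) = 113 K.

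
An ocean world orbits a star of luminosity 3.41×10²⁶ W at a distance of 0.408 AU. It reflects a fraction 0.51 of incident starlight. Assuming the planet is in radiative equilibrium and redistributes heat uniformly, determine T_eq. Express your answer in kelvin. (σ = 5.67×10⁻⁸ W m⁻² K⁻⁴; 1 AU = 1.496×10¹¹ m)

d = 0.408 AU = 6.10×10¹⁰ m.
Flux: S = L/(4πd²) = 3.41×10²⁶/(4π×(6.10×10¹⁰)²) = 7280 W m⁻².
Energy balance: absorbed = emitted ⇒ πR²·S(1−A) = 4πR²·σT_eq⁴, so T_eq⁴ = S(1−A)/(4σ).
T_eq = [7280 × 0.49 / (4 × 5.67×10⁻⁸)]^(1/4) = (1.57×10¹⁰)^(1/4) = 354 K.

T_eq ≈ 354 K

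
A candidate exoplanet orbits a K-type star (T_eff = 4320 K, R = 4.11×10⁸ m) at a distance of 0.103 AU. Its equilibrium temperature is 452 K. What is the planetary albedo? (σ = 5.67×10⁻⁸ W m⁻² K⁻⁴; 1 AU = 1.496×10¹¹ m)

d = 0.103 AU = 1.54×10¹⁰ m.
L = 4πR_⋆²σT_⋆⁴ = 4π(4.11×10⁸)² × 5.67×10⁻⁸ × (4320)⁴ = 4.19×10²⁵ W.
S = L/(4πd²) = 1.40×10⁴ W m⁻².
From T_eq⁴ = S(1−A)/(4σ): 1−A = 4σT_eq⁴/S.
1−A = 4 × 5.67×10⁻⁸ × (452)⁴ / 1.40×10⁴ = 0.674.

A ≈ 0.33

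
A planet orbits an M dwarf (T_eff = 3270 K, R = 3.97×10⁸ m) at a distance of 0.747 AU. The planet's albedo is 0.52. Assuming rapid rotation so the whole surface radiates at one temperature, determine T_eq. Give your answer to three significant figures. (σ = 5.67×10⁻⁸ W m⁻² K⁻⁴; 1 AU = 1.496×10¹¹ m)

d = 0.747 AU = 1.12×10¹¹ m.
L = 4πR_⋆²σT_⋆⁴ = 4π(3.97×10⁸)² × 5.67×10⁻⁸ × (3270)⁴ = 1.28×10²⁵ W.
S = L/(4πd²) = 81.8 W m⁻².
Energy balance: absorbed = emitted ⇒ πR²·S(1−A) = 4πR²·σT_eq⁴, so T_eq⁴ = S(1−A)/(4σ).
T_eq = [81.8 × 0.48 / (4 × 5.67×10⁻⁸)]^(1/4) = (1.73×10⁸)^(1/4) = 115 K.

T_eq ≈ 115 K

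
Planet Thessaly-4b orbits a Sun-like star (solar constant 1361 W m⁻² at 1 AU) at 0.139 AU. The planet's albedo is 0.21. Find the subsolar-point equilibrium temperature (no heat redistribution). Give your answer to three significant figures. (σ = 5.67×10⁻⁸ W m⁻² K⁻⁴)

Flux at 0.139 AU: S = 1361/0.139² = 7.04×10⁴ W m⁻².
At the subsolar point the surface absorbs S(1−A) and emits σT⁴ per unit area — no factor of 4, since only the local patch is in balance.
T = [7.04×10⁴ × 0.79 / 5.67×10⁻⁸]^(1/4) = (9.81×10¹¹)^(1/4) = 995 K.

T_ss ≈ 995 K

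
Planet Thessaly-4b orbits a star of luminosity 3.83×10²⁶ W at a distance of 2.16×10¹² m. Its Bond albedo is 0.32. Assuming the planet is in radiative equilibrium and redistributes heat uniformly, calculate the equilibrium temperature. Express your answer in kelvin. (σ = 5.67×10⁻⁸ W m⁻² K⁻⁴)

Flux: S = L/(4πd²) = 3.83×10²⁶/(4π×(2.16×10¹²)²) = 6.53 W m⁻².
Energy balance: absorbed = emitted ⇒ πR²·S(1−A) = 4πR²·σT_eq⁴, so T_eq⁴ = S(1−A)/(4σ).
T_eq = [6.53 × 0.68 / (4 × 5.67×10⁻⁸)]^(1/4) = (1.96×10⁷)^(1/4) = 66.5 K.

T_eq ≈ 66.5 K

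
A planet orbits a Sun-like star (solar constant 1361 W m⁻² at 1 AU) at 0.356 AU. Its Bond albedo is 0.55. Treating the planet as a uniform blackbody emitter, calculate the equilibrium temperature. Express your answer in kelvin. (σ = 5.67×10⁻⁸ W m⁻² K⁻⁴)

Flux at 0.356 AU: S = 1361/0.356² = 1.07×10⁴ W m⁻².
Energy balance: absorbed = emitted ⇒ πR²·S(1−A) = 4πR²·σT_eq⁴, so T_eq⁴ = S(1−A)/(4σ).
T_eq = [1.07×10⁴ × 0.45 / (4 × 5.67×10⁻⁸)]^(1/4) = (2.13×10¹⁰)^(1/4) = 382 K.

T_eq ≈ 382 K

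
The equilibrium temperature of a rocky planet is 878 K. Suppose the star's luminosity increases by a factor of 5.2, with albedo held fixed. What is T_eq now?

T_eq ≈ 1330 K

T_eq ∝ L^(1/4) · d^(−1/2).
T′ = 878 × 5.2^(1/4) = 1330 K.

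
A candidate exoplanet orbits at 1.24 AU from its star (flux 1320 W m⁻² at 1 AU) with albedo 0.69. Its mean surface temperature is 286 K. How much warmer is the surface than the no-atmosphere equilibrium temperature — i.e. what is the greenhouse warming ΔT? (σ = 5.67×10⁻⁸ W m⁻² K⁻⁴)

ΔT ≈ 100.9 K

S = 1320/1.24² = 858.5 W m⁻².
T_eq = [S(1−A)/(4σ)]^(1/4) = [858.5×0.31/(4×5.67×10⁻⁸)]^(1/4) = 185.1 K.
ΔT = T_surf − T_eq = 286 − 185.1.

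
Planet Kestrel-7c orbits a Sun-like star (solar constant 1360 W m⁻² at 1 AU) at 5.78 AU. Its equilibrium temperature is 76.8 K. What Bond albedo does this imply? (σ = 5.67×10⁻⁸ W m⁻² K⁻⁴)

Flux at 5.78 AU: S = 1360/5.78² = 40.7 W m⁻².
From T_eq⁴ = S(1−A)/(4σ): 1−A = 4σT_eq⁴/S.
1−A = 4 × 5.67×10⁻⁸ × (76.8)⁴ / 40.7 = 0.194.

A ≈ 0.81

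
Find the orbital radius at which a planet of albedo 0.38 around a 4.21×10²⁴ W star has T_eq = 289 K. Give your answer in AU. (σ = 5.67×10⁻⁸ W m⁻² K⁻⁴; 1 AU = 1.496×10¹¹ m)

From T_eq⁴ = L(1−A)/(16πσd²): d = √[L(1−A)/(16πσT_eq⁴)].
d = √[4.21×10²⁴ × 0.62 / (16π × 5.67×10⁻⁸ × (289)⁴)] = 1.15×10¹⁰ m = 0.0766 AU.

d ≈ 0.0766 AU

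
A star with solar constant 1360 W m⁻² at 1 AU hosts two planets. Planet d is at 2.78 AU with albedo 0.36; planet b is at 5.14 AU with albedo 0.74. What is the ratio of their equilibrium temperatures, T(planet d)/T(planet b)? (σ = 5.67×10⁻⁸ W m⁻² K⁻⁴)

T_eq = [S₀(1−A)/(4σd²)]^(1/4), so T ∝ (1−A)^(1/4) / √d.
T₁ = [1360×0.64/(4×5.67×10⁻⁸×2.78²)]^(1/4) = 149.28 K.
T₂ = [1360×0.26/(4×5.67×10⁻⁸×5.14²)]^(1/4) = 87.65 K.

T₁/T₂ ≈ 1.703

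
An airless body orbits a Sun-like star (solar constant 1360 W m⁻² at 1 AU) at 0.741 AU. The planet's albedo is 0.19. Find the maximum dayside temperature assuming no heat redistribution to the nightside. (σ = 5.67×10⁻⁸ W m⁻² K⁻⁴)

T_ss ≈ 434 K

Flux at 0.741 AU: S = 1360/0.741² = 2480 W m⁻².
With no redistribution each surface element balances locally: S(1−A) = σT⁴.
T = [2480 × 0.81 / 5.67×10⁻⁸]^(1/4) = (3.54×10¹⁰)^(1/4) = 434 K.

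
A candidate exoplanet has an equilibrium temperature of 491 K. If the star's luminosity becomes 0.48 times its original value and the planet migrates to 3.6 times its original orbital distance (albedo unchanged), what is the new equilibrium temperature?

T_eq ∝ L^(1/4) · d^(−1/2).
T′ = 491 × 0.48^(1/4) / 3.6^(1/2) = 215 K.

T_eq ≈ 215 K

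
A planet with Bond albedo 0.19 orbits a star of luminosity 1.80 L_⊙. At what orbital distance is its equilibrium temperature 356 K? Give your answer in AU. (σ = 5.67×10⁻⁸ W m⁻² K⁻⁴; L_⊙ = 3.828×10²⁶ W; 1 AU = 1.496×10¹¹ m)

L = 1.80 × 3.828×10²⁶ = 6.89×10²⁶ W.
From T_eq⁴ = L(1−A)/(16πσd²): d = √[L(1−A)/(16πσT_eq⁴)].
d = √[6.89×10²⁶ × 0.81 / (16π × 5.67×10⁻⁸ × (356)⁴)] = 1.10×10¹¹ m = 0.738 AU.

d ≈ 0.738 AU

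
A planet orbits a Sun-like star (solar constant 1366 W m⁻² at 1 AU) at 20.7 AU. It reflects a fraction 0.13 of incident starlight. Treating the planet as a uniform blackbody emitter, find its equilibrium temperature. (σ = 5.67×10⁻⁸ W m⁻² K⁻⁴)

T_eq ≈ 59.1 K

Flux at 20.7 AU: S = 1366/20.7² = 3.19 W m⁻².
Energy balance: absorbed = emitted ⇒ πR²·S(1−A) = 4πR²·σT_eq⁴, so T_eq⁴ = S(1−A)/(4σ).
T_eq = [3.19 × 0.87 / (4 × 5.67×10⁻⁸)]^(1/4) = (1.22×10⁷)^(1/4) = 59.1 K.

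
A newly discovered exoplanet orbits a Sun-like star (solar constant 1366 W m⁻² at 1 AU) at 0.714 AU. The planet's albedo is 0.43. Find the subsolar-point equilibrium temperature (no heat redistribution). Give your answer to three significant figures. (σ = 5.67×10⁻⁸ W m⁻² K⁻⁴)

T_ss ≈ 405 K

Flux at 0.714 AU: S = 1366/0.714² = 2680 W m⁻².
At the subsolar point the surface absorbs S(1−A) and emits σT⁴ per unit area — no factor of 4, since only the local patch is in balance.
T = [2680 × 0.57 / 5.67×10⁻⁸]^(1/4) = (2.69×10¹⁰)^(1/4) = 405 K.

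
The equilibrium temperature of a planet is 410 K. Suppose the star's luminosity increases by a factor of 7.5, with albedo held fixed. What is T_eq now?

T_eq ≈ 678 K

T_eq ∝ L^(1/4) · d^(−1/2).
T′ = 410 × 7.5^(1/4) = 678 K.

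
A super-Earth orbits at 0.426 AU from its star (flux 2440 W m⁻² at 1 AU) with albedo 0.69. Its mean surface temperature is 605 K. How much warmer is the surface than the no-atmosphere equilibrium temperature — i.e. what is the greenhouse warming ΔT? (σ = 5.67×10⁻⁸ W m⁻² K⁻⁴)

S = 2440/0.426² = 1.345×10⁴ W m⁻².
T_eq = [S(1−A)/(4σ)]^(1/4) = [1.345×10⁴×0.31/(4×5.67×10⁻⁸)]^(1/4) = 368.2 K.
ΔT = T_surf − T_eq = 605 − 368.2.

ΔT ≈ 236.8 K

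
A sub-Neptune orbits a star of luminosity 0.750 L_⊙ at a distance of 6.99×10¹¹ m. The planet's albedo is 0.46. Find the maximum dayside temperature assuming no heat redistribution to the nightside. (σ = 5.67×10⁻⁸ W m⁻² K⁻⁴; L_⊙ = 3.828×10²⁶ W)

L = 0.750 × 3.828×10²⁶ = 2.87×10²⁶ W.
Flux: S = L/(4πd²) = 2.87×10²⁶/(4π×(6.99×10¹¹)²) = 46.8 W m⁻².
With no redistribution each surface element balances locally: S(1−A) = σT⁴.
T = [46.8 × 0.54 / 5.67×10⁻⁸]^(1/4) = (4.45×10⁸)^(1/4) = 145 K.

T_ss ≈ 145 K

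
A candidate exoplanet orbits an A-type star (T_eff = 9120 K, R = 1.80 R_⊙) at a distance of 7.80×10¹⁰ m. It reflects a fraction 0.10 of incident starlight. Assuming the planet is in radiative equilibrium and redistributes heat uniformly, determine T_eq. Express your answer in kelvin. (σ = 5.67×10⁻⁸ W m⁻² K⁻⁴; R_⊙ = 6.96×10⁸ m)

R_⋆ = 1.80 × 6.96×10⁸ = 1.25×10⁹ m.
L = 4πR_⋆²σT_⋆⁴ = 4π(1.25×10⁹)² × 5.67×10⁻⁸ × (9120)⁴ = 7.74×10²⁷ W.
S = L/(4πd²) = 1.01×10⁵ W m⁻².
Energy balance: absorbed = emitted ⇒ πR²·S(1−A) = 4πR²·σT_eq⁴, so T_eq⁴ = S(1−A)/(4σ).
T_eq = [1.01×10⁵ × 0.90 / (4 × 5.67×10⁻⁸)]^(1/4) = (4.02×10¹¹)^(1/4) = 796 K.

T_eq ≈ 796 K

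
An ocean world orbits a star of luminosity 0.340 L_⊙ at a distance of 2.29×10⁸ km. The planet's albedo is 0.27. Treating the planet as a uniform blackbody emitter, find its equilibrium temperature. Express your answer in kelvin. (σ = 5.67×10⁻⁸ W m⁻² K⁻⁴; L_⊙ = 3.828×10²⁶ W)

T_eq ≈ 159 K

d = 2.29×10⁸ km = 2.29×10¹¹ m.
L = 0.340 × 3.828×10²⁶ = 1.30×10²⁶ W.
Flux: S = L/(4πd²) = 1.30×10²⁶/(4π×(2.29×10¹¹)²) = 198 W m⁻².
Energy balance: absorbed = emitted ⇒ πR²·S(1−A) = 4πR²·σT_eq⁴, so T_eq⁴ = S(1−A)/(4σ).
T_eq = [198 × 0.73 / (4 × 5.67×10⁻⁸)]^(1/4) = (6.36×10⁸)^(1/4) = 159 K.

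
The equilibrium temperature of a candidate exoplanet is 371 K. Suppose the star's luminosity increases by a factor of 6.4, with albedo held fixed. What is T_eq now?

T_eq ∝ L^(1/4) · d^(−1/2).
T′ = 371 × 6.4^(1/4) = 590 K.

T_eq ≈ 590 K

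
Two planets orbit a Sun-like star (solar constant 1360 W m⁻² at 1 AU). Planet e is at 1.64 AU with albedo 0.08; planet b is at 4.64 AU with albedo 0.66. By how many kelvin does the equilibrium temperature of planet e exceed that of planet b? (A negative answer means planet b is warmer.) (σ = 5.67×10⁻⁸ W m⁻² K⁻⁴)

ΔT ≈ 114.2 K

T_eq = [S₀(1−A)/(4σd²)]^(1/4), so T ∝ (1−A)^(1/4) / √d.
T₁ = [1360×0.92/(4×5.67×10⁻⁸×1.64²)]^(1/4) = 212.81 K.
T₂ = [1360×0.34/(4×5.67×10⁻⁸×4.64²)]^(1/4) = 98.65 K.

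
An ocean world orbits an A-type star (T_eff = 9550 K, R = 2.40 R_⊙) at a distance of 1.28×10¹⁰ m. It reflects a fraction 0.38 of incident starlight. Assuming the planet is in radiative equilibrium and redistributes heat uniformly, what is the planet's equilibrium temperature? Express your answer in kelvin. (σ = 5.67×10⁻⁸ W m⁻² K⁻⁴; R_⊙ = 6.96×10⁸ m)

T_eq ≈ 2160 K

R_⋆ = 2.40 × 6.96×10⁸ = 1.67×10⁹ m.
L = 4πR_⋆²σT_⋆⁴ = 4π(1.67×10⁹)² × 5.67×10⁻⁸ × (9550)⁴ = 1.65×10²⁸ W.
S = L/(4πd²) = 8.03×10⁶ W m⁻².
Energy balance: absorbed = emitted ⇒ πR²·S(1−A) = 4πR²·σT_eq⁴, so T_eq⁴ = S(1−A)/(4σ).
T_eq = [8.03×10⁶ × 0.62 / (4 × 5.67×10⁻⁸)]^(1/4) = (2.20×10¹³)^(1/4) = 2160 K.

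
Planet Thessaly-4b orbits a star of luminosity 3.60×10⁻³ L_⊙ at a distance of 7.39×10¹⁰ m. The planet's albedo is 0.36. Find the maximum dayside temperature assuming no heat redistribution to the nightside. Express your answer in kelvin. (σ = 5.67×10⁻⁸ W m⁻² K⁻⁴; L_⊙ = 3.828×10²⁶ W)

L = 3.60×10⁻³ × 3.828×10²⁶ = 1.38×10²⁴ W.
Flux: S = L/(4πd²) = 1.38×10²⁴/(4π×(7.39×10¹⁰)²) = 20.1 W m⁻².
With no redistribution each surface element balances locally: S(1−A) = σT⁴.
T = [20.1 × 0.64 / 5.67×10⁻⁸]^(1/4) = (2.27×10⁸)^(1/4) = 123 K.

T_ss ≈ 123 K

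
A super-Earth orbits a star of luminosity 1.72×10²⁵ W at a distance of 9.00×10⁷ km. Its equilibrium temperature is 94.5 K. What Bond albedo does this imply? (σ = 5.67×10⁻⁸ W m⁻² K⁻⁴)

d = 9.00×10⁷ km = 9.00×10¹⁰ m.
Flux: S = L/(4πd²) = 1.72×10²⁵/(4π×(9.00×10¹⁰)²) = 169 W m⁻².
From T_eq⁴ = S(1−A)/(4σ): 1−A = 4σT_eq⁴/S.
1−A = 4 × 5.67×10⁻⁸ × (94.5)⁴ / 169 = 0.107.

A ≈ 0.89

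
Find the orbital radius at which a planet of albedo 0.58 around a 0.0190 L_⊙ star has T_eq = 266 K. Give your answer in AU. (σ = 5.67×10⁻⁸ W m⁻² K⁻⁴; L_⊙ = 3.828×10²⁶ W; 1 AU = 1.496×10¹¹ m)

L = 0.0190 × 3.828×10²⁶ = 7.27×10²⁴ W.
From T_eq⁴ = L(1−A)/(16πσd²): d = √[L(1−A)/(16πσT_eq⁴)].
d = √[7.27×10²⁴ × 0.42 / (16π × 5.67×10⁻⁸ × (266)⁴)] = 1.46×10¹⁰ m = 0.0978 AU.

d ≈ 0.0978 AU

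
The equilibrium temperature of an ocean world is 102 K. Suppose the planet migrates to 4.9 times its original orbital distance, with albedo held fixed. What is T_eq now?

T_eq ≈ 46.1 K

T_eq ∝ L^(1/4) · d^(−1/2).
T′ = 102 / 4.9^(1/2) = 46.1 K.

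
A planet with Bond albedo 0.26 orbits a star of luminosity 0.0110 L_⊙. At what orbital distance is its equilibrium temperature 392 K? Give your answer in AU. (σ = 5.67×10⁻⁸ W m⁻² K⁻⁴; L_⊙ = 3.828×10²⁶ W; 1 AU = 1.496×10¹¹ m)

L = 0.0110 × 3.828×10²⁶ = 4.21×10²⁴ W.
From T_eq⁴ = L(1−A)/(16πσd²): d = √[L(1−A)/(16πσT_eq⁴)].
d = √[4.21×10²⁴ × 0.74 / (16π × 5.67×10⁻⁸ × (392)⁴)] = 6.80×10⁹ m = 0.0455 AU.

d ≈ 0.0455 AU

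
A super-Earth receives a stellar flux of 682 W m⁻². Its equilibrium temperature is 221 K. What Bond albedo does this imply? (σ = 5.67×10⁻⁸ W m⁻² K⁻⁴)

A ≈ 0.21

From T_eq⁴ = S(1−A)/(4σ): 1−A = 4σT_eq⁴/S.
1−A = 4 × 5.67×10⁻⁸ × (221)⁴ / 682 = 0.793.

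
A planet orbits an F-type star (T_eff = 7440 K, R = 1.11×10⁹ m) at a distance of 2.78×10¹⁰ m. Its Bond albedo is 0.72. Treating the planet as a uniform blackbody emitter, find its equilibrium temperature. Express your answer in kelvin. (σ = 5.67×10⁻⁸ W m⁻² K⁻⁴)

L = 4πR_⋆²σT_⋆⁴ = 4π(1.11×10⁹)² × 5.67×10⁻⁸ × (7440)⁴ = 2.69×10²⁷ W.
S = L/(4πd²) = 2.77×10⁵ W m⁻².
Energy balance: absorbed = emitted ⇒ πR²·S(1−A) = 4πR²·σT_eq⁴, so T_eq⁴ = S(1−A)/(4σ).
T_eq = [2.77×10⁵ × 0.28 / (4 × 5.67×10⁻⁸)]^(1/4) = (3.42×10¹¹)^(1/4) = 765 K.

T_eq ≈ 765 K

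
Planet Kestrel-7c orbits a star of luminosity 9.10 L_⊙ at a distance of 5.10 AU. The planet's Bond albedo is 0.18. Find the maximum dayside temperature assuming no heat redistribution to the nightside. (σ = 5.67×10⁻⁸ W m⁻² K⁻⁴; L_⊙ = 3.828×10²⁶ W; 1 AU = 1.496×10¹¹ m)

T_ss ≈ 288 K

d = 5.10 AU = 7.63×10¹¹ m.
L = 9.10 × 3.828×10²⁶ = 3.48×10²⁷ W.
Flux: S = L/(4πd²) = 3.48×10²⁷/(4π×(7.63×10¹¹)²) = 476 W m⁻².
With no redistribution each surface element balances locally: S(1−A) = σT⁴.
T = [476 × 0.82 / 5.67×10⁻⁸]^(1/4) = (6.89×10⁹)^(1/4) = 288 K.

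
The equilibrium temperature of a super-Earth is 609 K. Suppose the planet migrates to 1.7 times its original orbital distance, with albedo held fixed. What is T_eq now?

T_eq ∝ L^(1/4) · d^(−1/2).
T′ = 609 / 1.7^(1/2) = 467 K.

T_eq ≈ 467 K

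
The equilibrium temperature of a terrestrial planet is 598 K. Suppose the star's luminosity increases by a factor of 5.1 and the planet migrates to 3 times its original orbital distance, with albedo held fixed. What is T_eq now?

T_eq ∝ L^(1/4) · d^(−1/2).
T′ = 598 × 5.1^(1/4) / 3^(1/2) = 519 K.

T_eq ≈ 519 K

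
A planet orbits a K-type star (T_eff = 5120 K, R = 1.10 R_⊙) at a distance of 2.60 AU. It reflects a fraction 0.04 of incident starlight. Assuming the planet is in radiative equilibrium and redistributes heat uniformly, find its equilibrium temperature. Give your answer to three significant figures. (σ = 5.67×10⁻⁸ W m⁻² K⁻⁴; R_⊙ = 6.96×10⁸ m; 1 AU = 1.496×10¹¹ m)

T_eq ≈ 159 K

R_⋆ = 1.10 × 6.96×10⁸ = 7.66×10⁸ m.
d = 2.60 AU = 3.89×10¹¹ m.
L = 4πR_⋆²σT_⋆⁴ = 4π(7.66×10⁸)² × 5.67×10⁻⁸ × (5120)⁴ = 2.87×10²⁶ W.
S = L/(4πd²) = 151 W m⁻².
Energy balance: absorbed = emitted ⇒ πR²·S(1−A) = 4πR²·σT_eq⁴, so T_eq⁴ = S(1−A)/(4σ).
T_eq = [151 × 0.96 / (4 × 5.67×10⁻⁸)]^(1/4) = (6.39×10⁸)^(1/4) = 159 K.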